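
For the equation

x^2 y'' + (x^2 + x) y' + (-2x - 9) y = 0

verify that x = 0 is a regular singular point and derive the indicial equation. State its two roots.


Divide by x^2 to reach normal form y'' + P_1(x) y' + P_2(x) y = 0 with P_1(x) = 1 + 1/x and P_2(x) = -2/x - 9/x^2.
x = 0 is a singular point because the y'-coefficient 1 + 1/x has a pole at x = 0 and the y-coefficient -2/x - 9/x^2 has a pole at x = 0.
It is a regular singular point because x P_1(x) = p(x) = x + 1 and x^2 P_2(x) = q(x) = -2x - 9 are polynomials, hence analytic at x = 0.
p(0) = 1,  q(0) = -9.
Indicial equation: r(r-1) + p(0) r + q(0) = 0, i.e. r^2 + (p(0) - 1) r + q(0) = 0, i.e. r^2 - 9 = 0.
Discriminant: (0)^2 - 4(-9) = 36, so r = (0 ± 6)/2.
Solving: r_1 = 3, r_2 = -3.

indicial: r^2 - 9 = 0; roots r_1 = 3, r_2 = -3


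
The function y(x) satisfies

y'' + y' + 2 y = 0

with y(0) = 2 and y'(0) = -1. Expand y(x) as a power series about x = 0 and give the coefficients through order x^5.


Ansatz: y(x) = sum_{n>=0} a_n x^n, so y'(x) = sum_{n>=1} n a_n x^(n-1) and y''(x) = sum_{n>=2} n(n-1) a_n x^(n-2).
Substitute into P(x) y'' + Q(x) y' + R(x) y = 0 with P(x) = 1, Q(x) = 1, R(x) = 2, and match powers of x.
Initial conditions: a_0 = 2, a_1 = -1.
Setting the coefficient of each power of x to zero and solving order by order (substituting the coefficients already found):
  x^0: 2 a_2 + a_1 + 2 a_0 = 0  ->  2 a_2 = -a_1 - 2 a_0 = -3  ->  a_2 = -3/2
  x^1: 6 a_3 + 2 a_2 + 2 a_1 = 0  ->  6 a_3 = -2 a_2 - 2 a_1 = 5  ->  a_3 = 5/6
  x^2: 12 a_4 + 3 a_3 + 2 a_2 = 0  ->  12 a_4 = -3 a_3 - 2 a_2 = 1/2  ->  a_4 = 1/24
  x^3: 20 a_5 + 4 a_4 + 2 a_3 = 0  ->  20 a_5 = -4 a_4 - 2 a_3 = -11/6  ->  a_5 = -11/120
Truncated series: y(x) = 2 - x - (3/2) x^2 + (5/6) x^3 + (1/24) x^4 - (11/120) x^5 + O(x^6).

a_0 = 2; a_1 = -1; a_2 = -3/2; a_3 = 5/6; a_4 = 1/24; a_5 = -11/120


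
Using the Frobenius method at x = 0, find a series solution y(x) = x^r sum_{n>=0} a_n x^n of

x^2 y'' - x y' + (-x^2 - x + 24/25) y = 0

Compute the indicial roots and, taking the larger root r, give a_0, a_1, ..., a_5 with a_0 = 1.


Write in Frobenius form y'' + (p(x)/x) y' + (q(x)/x^2) y = 0:
  p(x) = -1,  q(x) = -x^2 - x + 24/25.
Indicial equation: r(r-1) + (-1) r + (24/25) = 0 -> roots r_1 = 6/5, r_2 = 4/5.
Take r = r_1 = 6/5. Let y(x) = x^r sum_{n>=0} a_n x^n with a_0 = 1.
Substitute y = x^r sum a_n x^n and match x^{r+n}. The recurrence is
  D(n) a_n - 1 a_{n-1} - 1 a_{n-2} = 0,  where D(n) = (r+n)(r+n-1) + (-1)(r+n) + (24/25).
  a_n = [1 a_{n-1} + 1 a_{n-2}] / D(n).
Since the indicial polynomial factors as (r - r_1)(r - r_2), D(n) = (r_1 + n - r_1)(r_1 + n - r_2) = n(n + 2/5).
Evaluating step by step (a_0 = 1):
  n = 1: D(1) = 1(1 + 2/5) = 7/5; numerator = 1(1) = 1; a_1 = (1)/(7/5) = 5/7
  n = 2: D(2) = 2(2 + 2/5) = 24/5; numerator = 1(5/7) + 1(1) = 12/7; a_2 = (12/7)/(24/5) = 5/14
  n = 3: D(3) = 3(3 + 2/5) = 51/5; numerator = 1(5/14) + 1(5/7) = 15/14; a_3 = (15/14)/(51/5) = 25/238
  n = 4: D(4) = 4(4 + 2/5) = 88/5; numerator = 1(25/238) + 1(5/14) = 55/119; a_4 = (55/119)/(88/5) = 25/952
  n = 5: D(5) = 5(5 + 2/5) = 27; numerator = 1(25/952) + 1(25/238) = 125/952; a_5 = (125/952)/(27) = 125/25704

r = 6/5; a_0 = 1; a_1 = 5/7; a_2 = 5/14; a_3 = 25/238; a_4 = 25/952; a_5 = 125/25704


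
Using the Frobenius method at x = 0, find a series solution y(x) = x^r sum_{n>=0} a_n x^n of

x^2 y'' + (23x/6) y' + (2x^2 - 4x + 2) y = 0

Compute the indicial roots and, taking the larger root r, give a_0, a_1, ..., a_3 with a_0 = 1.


Write in Frobenius form y'' + (p(x)/x) y' + (q(x)/x^2) y = 0:
  p(x) = 23/6,  q(x) = 2x^2 - 4x + 2.
Indicial equation: r(r-1) + (23/6) r + (2) = 0 -> roots r_1 = -4/3, r_2 = -3/2.
Take r = r_1 = -4/3. Let y(x) = x^r sum_{n>=0} a_n x^n with a_0 = 1.
Substitute y = x^r sum a_n x^n and match x^{r+n}. The recurrence is
  D(n) a_n - 4 a_{n-1} + 2 a_{n-2} = 0,  where D(n) = (r+n)(r+n-1) + (23/6)(r+n) + (2).
  a_n = [4 a_{n-1} - 2 a_{n-2}] / D(n).
Since the indicial polynomial factors as (r - r_1)(r - r_2), D(n) = (r_1 + n - r_1)(r_1 + n - r_2) = n(n + 1/6).
Evaluating step by step (a_0 = 1):
  n = 1: D(1) = 1(1 + 1/6) = 7/6; numerator = 4(1) = 4; a_1 = (4)/(7/6) = 24/7
  n = 2: D(2) = 2(2 + 1/6) = 13/3; numerator = 4(24/7) - 2(1) = 82/7; a_2 = (82/7)/(13/3) = 246/91
  n = 3: D(3) = 3(3 + 1/6) = 19/2; numerator = 4(246/91) - 2(24/7) = 360/91; a_3 = (360/91)/(19/2) = 720/1729

r = -4/3; a_0 = 1; a_1 = 24/7; a_2 = 246/91; a_3 = 720/1729


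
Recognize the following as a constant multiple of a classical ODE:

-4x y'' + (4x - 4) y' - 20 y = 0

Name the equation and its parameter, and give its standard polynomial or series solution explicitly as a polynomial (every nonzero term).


All three coefficients share the factor -4; dividing through by -4 gives  x y'' + (1 - x) y' + 5 y = 0.
This matches the Laguerre equation x y'' + (1 - x) y' + n y = 0 with n = 5; the polynomial solution is L_5(x).
With y = sum_k a_k x^k, matching x^k gives (k+1)k a_{k+1} + (k+1) a_{k+1} - k a_k + n a_k = 0, i.e. (k+1)^2 a_{k+1} = (k - n) a_k = (k - 5) a_k. The right side vanishes at k = 5, so the series terminates at degree 5.
Standard normalization L_n(0) = 1 gives a_0 = 1. Work upward with a_{k+1} = (k - 5) a_k / (k+1)^2:
  a_1 = (0 - 5)(1) / 1^2 = -5/1 = -5
  a_2 = (1 - 5)(-5) / 2^2 = 20/4 = 5
  a_3 = (2 - 5)(5) / 3^2 = -15/9 = -5/3
  a_4 = (3 - 5)(-5/3) / 4^2 = (10/3)/16 = 5/24
  a_5 = (4 - 5)(5/24) / 5^2 = (-5/24)/25 = -1/120
Hence L_5(x) = -x^5/120 + 5 x^4/24 - 5 x^3/3 + 5 x^2 - 5 x + 1.

L_5(x); series = -x^5/120 + 5 x^4/24 - 5 x^3/3 + 5 x^2 - 5 x + 1


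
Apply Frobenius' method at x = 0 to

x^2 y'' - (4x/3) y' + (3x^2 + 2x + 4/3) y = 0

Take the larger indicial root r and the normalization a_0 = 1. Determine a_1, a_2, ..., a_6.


Write in Frobenius form y'' + (p(x)/x) y' + (q(x)/x^2) y = 0:
  p(x) = -4/3,  q(x) = 3x^2 + 2x + 4/3.
Indicial equation: r(r-1) + (-4/3) r + (4/3) = 0 -> roots r_1 = 4/3, r_2 = 1.
Take r = r_1 = 4/3. Let y(x) = x^r sum_{n>=0} a_n x^n with a_0 = 1.
Substitute y = x^r sum a_n x^n and match x^{r+n}. The recurrence is
  D(n) a_n + 2 a_{n-1} + 3 a_{n-2} = 0,  where D(n) = (r+n)(r+n-1) + (-4/3)(r+n) + (4/3).
  a_n = [-2 a_{n-1} - 3 a_{n-2}] / D(n).
Since the indicial polynomial factors as (r - r_1)(r - r_2), D(n) = (r_1 + n - r_1)(r_1 + n - r_2) = n(n + 1/3).
Evaluating step by step (a_0 = 1):
  n = 1: D(1) = 1(1 + 1/3) = 4/3; numerator = -2(1) = -2; a_1 = (-2)/(4/3) = -3/2
  n = 2: D(2) = 2(2 + 1/3) = 14/3; numerator = -2(-3/2) - 3(1) = 0; a_2 = (0)/(14/3) = 0
  n = 3: D(3) = 3(3 + 1/3) = 10; numerator = -2(0) - 3(-3/2) = 9/2; a_3 = (9/2)/(10) = 9/20
  n = 4: D(4) = 4(4 + 1/3) = 52/3; numerator = -2(9/20) - 3(0) = -9/10; a_4 = (-9/10)/(52/3) = -27/520
  n = 5: D(5) = 5(5 + 1/3) = 80/3; numerator = -2(-27/520) - 3(9/20) = -81/65; a_5 = (-81/65)/(80/3) = -243/5200
  n = 6: D(6) = 6(6 + 1/3) = 38; numerator = -2(-243/5200) - 3(-27/520) = 81/325; a_6 = (81/325)/(38) = 81/12350

r = 4/3; a_0 = 1; a_1 = -3/2; a_2 = 0; a_3 = 9/20; a_4 = -27/520; a_5 = -243/5200; a_6 = 81/12350


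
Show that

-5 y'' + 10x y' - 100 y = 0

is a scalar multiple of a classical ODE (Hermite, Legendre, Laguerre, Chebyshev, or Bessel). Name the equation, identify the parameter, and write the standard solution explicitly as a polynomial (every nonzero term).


All three coefficients share the factor -5; dividing through by -5 gives  y'' - 2x y' + 20 y = 0.
This matches the Hermite equation y'' - 2x y' + 2n y = 0 with 2n = 20, so n = 10; the polynomial solution is H_10(x).
With y = sum_k a_k x^k, matching x^k gives (k+2)(k+1) a_{k+2} = 2(k - n) a_k = 2(k - 10) a_k. The right side vanishes at k = 10, so the series with the parity of 10 terminates at degree 10.
Standard normalization: leading coefficient of H_n is 2^n, so a_10 = 2^10 = 1024. Work downward with a_k = (k+1)(k+2) a_{k+2} / (2(k - n)):
  a_8 = (9)(10)(1024) / (2(8 - 10)) = 92160/(-4) = -23040
  a_6 = (7)(8)(-23040) / (2(6 - 10)) = -1290240/(-8) = 161280
  a_4 = (5)(6)(161280) / (2(4 - 10)) = 4838400/(-12) = -403200
  a_2 = (3)(4)(-403200) / (2(2 - 10)) = -4838400/(-16) = 302400
  a_0 = (1)(2)(302400) / (2(0 - 10)) = 604800/(-20) = -30240
Hence H_10(x) = 1024 x^10 - 23040 x^8 + 161280 x^6 - 403200 x^4 + 302400 x^2 - 30240.

H_10(x); series = 1024 x^10 - 23040 x^8 + 161280 x^6 - 403200 x^4 + 302400 x^2 - 30240


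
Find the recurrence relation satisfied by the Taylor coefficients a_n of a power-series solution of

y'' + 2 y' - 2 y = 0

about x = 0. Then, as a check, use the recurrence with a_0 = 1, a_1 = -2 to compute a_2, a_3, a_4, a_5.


Substitute y = sum_n a_n x^n.
y''(x) has coefficient (n+2)(n+1) a_{n+2} at x^n;
2 y'(x) has coefficient 2 (n+1) a_{n+1} at x^n;
-2 y(x) has coefficient -2 a_n at x^n.
Matching x^n: (n+2)(n+1) a_{n+2} + 2 (n+1) a_{n+1} - 2 a_n = 0.
Thus a_{n+2} = [-2 (n+1) a_{n+1} + 2 a_n] / ((n+1)(n+2)).

Check with a_0 = 1, a_1 = -2 (apply the recurrence for n = 0, 1, 2, 3): a_0 = 1, a_1 = -2, a_2 = 3, a_3 = -8/3, a_4 = 11/6, a_5 = -1.

a_(n+2) = [-2 (n+1) a_(n+1) + 2 a_n] / ((n+1)(n+2)); check: a_0 = 1, a_1 = -2, a_2 = 3, a_3 = -8/3, a_4 = 11/6, a_5 = -1


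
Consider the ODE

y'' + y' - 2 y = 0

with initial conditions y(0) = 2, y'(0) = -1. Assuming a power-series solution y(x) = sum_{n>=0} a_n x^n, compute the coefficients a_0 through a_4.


Ansatz: y(x) = sum_{n>=0} a_n x^n, so y'(x) = sum_{n>=1} n a_n x^(n-1) and y''(x) = sum_{n>=2} n(n-1) a_n x^(n-2).
Substitute into P(x) y'' + Q(x) y' + R(x) y = 0 with P(x) = 1, Q(x) = 1, R(x) = -2, and match powers of x.
Initial conditions: a_0 = 2, a_1 = -1.
Setting the coefficient of each power of x to zero and solving order by order (substituting the coefficients already found):
  x^0: 2 a_2 + a_1 - 2 a_0 = 0  ->  2 a_2 = -a_1 + 2 a_0 = 5  ->  a_2 = 5/2
  x^1: 6 a_3 + 2 a_2 - 2 a_1 = 0  ->  6 a_3 = -2 a_2 + 2 a_1 = -7  ->  a_3 = -7/6
  x^2: 12 a_4 + 3 a_3 - 2 a_2 = 0  ->  12 a_4 = -3 a_3 + 2 a_2 = 17/2  ->  a_4 = 17/24
Truncated series: y(x) = 2 - x + (5/2) x^2 - (7/6) x^3 + (17/24) x^4 + O(x^5).

a_0 = 2; a_1 = -1; a_2 = 5/2; a_3 = -7/6; a_4 = 17/24


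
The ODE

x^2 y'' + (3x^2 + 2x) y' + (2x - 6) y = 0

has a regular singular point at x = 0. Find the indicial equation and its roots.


Divide by x^2 to reach normal form y'' + P_1(x) y' + P_2(x) y = 0 with P_1(x) = 3 + 2/x and P_2(x) = 2/x - 6/x^2.
x = 0 is a singular point because the y'-coefficient 3 + 2/x has a pole at x = 0 and the y-coefficient 2/x - 6/x^2 has a pole at x = 0.
It is a regular singular point because x P_1(x) = p(x) = 3x + 2 and x^2 P_2(x) = q(x) = 2x - 6 are polynomials, hence analytic at x = 0.
p(0) = 2,  q(0) = -6.
Indicial equation: r(r-1) + p(0) r + q(0) = 0, i.e. r^2 + (p(0) - 1) r + q(0) = 0, i.e. r^2 + 1 r - 6 = 0.
Discriminant: (1)^2 - 4(-6) = 25, so r = (-1 ± 5)/2.
Solving: r_1 = 2, r_2 = -3.

indicial: r^2 + 1 r - 6 = 0; roots r_1 = 2, r_2 = -3


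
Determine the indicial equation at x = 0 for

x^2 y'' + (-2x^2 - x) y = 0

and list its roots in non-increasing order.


Divide by x^2 to reach normal form y'' + P_1(x) y' + P_2(x) y = 0 with P_1(x) = 0 and P_2(x) = -2 - 1/x.
x = 0 is a singular point because the y-coefficient -2 - 1/x has a pole at x = 0.
It is a regular singular point because x P_1(x) = p(x) = 0 and x^2 P_2(x) = q(x) = -2x^2 - x are polynomials, hence analytic at x = 0.
p(0) = 0,  q(0) = 0.
Indicial equation: r(r-1) + p(0) r + q(0) = 0, i.e. r^2 + (p(0) - 1) r + q(0) = 0, i.e. r^2 - 1 r = 0.
Discriminant: (-1)^2 - 4(0) = 1, so r = (1 ± 1)/2.
Solving: r_1 = 1, r_2 = 0.

indicial: r^2 - 1 r = 0; roots r_1 = 1, r_2 = 0


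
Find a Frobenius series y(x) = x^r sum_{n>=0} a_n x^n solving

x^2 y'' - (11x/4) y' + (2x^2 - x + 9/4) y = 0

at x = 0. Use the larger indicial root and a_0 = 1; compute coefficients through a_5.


Write in Frobenius form y'' + (p(x)/x) y' + (q(x)/x^2) y = 0:
  p(x) = -11/4,  q(x) = 2x^2 - x + 9/4.
Indicial equation: r(r-1) + (-11/4) r + (9/4) = 0 -> roots r_1 = 3, r_2 = 3/4.
Take r = r_1 = 3. Let y(x) = x^r sum_{n>=0} a_n x^n with a_0 = 1.
Substitute y = x^r sum a_n x^n and match x^{r+n}. The recurrence is
  D(n) a_n - 1 a_{n-1} + 2 a_{n-2} = 0,  where D(n) = (r+n)(r+n-1) + (-11/4)(r+n) + (9/4).
  a_n = [1 a_{n-1} - 2 a_{n-2}] / D(n).
Since the indicial polynomial factors as (r - r_1)(r - r_2), D(n) = (r_1 + n - r_1)(r_1 + n - r_2) = n(n + 9/4).
Evaluating step by step (a_0 = 1):
  n = 1: D(1) = 1(1 + 9/4) = 13/4; numerator = 1(1) = 1; a_1 = (1)/(13/4) = 4/13
  n = 2: D(2) = 2(2 + 9/4) = 17/2; numerator = 1(4/13) - 2(1) = -22/13; a_2 = (-22/13)/(17/2) = -44/221
  n = 3: D(3) = 3(3 + 9/4) = 63/4; numerator = 1(-44/221) - 2(4/13) = -180/221; a_3 = (-180/221)/(63/4) = -80/1547
  n = 4: D(4) = 4(4 + 9/4) = 25; numerator = 1(-80/1547) - 2(-44/221) = 536/1547; a_4 = (536/1547)/(25) = 536/38675
  n = 5: D(5) = 5(5 + 9/4) = 145/4; numerator = 1(536/38675) - 2(-80/1547) = 648/5525; a_5 = (648/5525)/(145/4) = 2592/801125

r = 3; a_0 = 1; a_1 = 4/13; a_2 = -44/221; a_3 = -80/1547; a_4 = 536/38675; a_5 = 2592/801125


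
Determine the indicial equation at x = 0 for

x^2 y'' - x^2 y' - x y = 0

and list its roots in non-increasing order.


Divide by x^2 to reach normal form y'' + P_1(x) y' + P_2(x) y = 0 with P_1(x) = -1 and P_2(x) = -1/x.
x = 0 is a singular point because the y-coefficient -1/x has a pole at x = 0.
It is a regular singular point because x P_1(x) = p(x) = -x and x^2 P_2(x) = q(x) = -x are polynomials, hence analytic at x = 0.
p(0) = 0,  q(0) = 0.
Indicial equation: r(r-1) + p(0) r + q(0) = 0, i.e. r^2 + (p(0) - 1) r + q(0) = 0, i.e. r^2 - 1 r = 0.
Discriminant: (-1)^2 - 4(0) = 1, so r = (1 ± 1)/2.
Solving: r_1 = 1, r_2 = 0.

indicial: r^2 - 1 r = 0; roots r_1 = 1, r_2 = 0


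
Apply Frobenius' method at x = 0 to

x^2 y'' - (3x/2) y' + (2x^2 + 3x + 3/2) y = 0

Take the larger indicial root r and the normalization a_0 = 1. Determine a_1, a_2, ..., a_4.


Write in Frobenius form y'' + (p(x)/x) y' + (q(x)/x^2) y = 0:
  p(x) = -3/2,  q(x) = 2x^2 + 3x + 3/2.
Indicial equation: r(r-1) + (-3/2) r + (3/2) = 0 -> roots r_1 = 3/2, r_2 = 1.
Take r = r_1 = 3/2. Let y(x) = x^r sum_{n>=0} a_n x^n with a_0 = 1.
Substitute y = x^r sum a_n x^n and match x^{r+n}. The recurrence is
  D(n) a_n + 3 a_{n-1} + 2 a_{n-2} = 0,  where D(n) = (r+n)(r+n-1) + (-3/2)(r+n) + (3/2).
  a_n = [-3 a_{n-1} - 2 a_{n-2}] / D(n).
Since the indicial polynomial factors as (r - r_1)(r - r_2), D(n) = (r_1 + n - r_1)(r_1 + n - r_2) = n(n + 1/2).
Evaluating step by step (a_0 = 1):
  n = 1: D(1) = 1(1 + 1/2) = 3/2; numerator = -3(1) = -3; a_1 = (-3)/(3/2) = -2
  n = 2: D(2) = 2(2 + 1/2) = 5; numerator = -3(-2) - 2(1) = 4; a_2 = (4)/(5) = 4/5
  n = 3: D(3) = 3(3 + 1/2) = 21/2; numerator = -3(4/5) - 2(-2) = 8/5; a_3 = (8/5)/(21/2) = 16/105
  n = 4: D(4) = 4(4 + 1/2) = 18; numerator = -3(16/105) - 2(4/5) = -72/35; a_4 = (-72/35)/(18) = -4/35

r = 3/2; a_0 = 1; a_1 = -2; a_2 = 4/5; a_3 = 16/105; a_4 = -4/35


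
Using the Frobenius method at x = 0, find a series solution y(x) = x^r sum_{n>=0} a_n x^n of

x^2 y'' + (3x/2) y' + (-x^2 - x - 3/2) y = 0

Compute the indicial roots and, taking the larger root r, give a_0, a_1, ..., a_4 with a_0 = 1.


Write in Frobenius form y'' + (p(x)/x) y' + (q(x)/x^2) y = 0:
  p(x) = 3/2,  q(x) = -x^2 - x - 3/2.
Indicial equation: r(r-1) + (3/2) r + (-3/2) = 0 -> roots r_1 = 1, r_2 = -3/2.
Take r = r_1 = 1. Let y(x) = x^r sum_{n>=0} a_n x^n with a_0 = 1.
Substitute y = x^r sum a_n x^n and match x^{r+n}. The recurrence is
  D(n) a_n - 1 a_{n-1} - 1 a_{n-2} = 0,  where D(n) = (r+n)(r+n-1) + (3/2)(r+n) + (-3/2).
  a_n = [1 a_{n-1} + 1 a_{n-2}] / D(n).
Since the indicial polynomial factors as (r - r_1)(r - r_2), D(n) = (r_1 + n - r_1)(r_1 + n - r_2) = n(n + 5/2).
Evaluating step by step (a_0 = 1):
  n = 1: D(1) = 1(1 + 5/2) = 7/2; numerator = 1(1) = 1; a_1 = (1)/(7/2) = 2/7
  n = 2: D(2) = 2(2 + 5/2) = 9; numerator = 1(2/7) + 1(1) = 9/7; a_2 = (9/7)/(9) = 1/7
  n = 3: D(3) = 3(3 + 5/2) = 33/2; numerator = 1(1/7) + 1(2/7) = 3/7; a_3 = (3/7)/(33/2) = 2/77
  n = 4: D(4) = 4(4 + 5/2) = 26; numerator = 1(2/77) + 1(1/7) = 13/77; a_4 = (13/77)/(26) = 1/154

r = 1; a_0 = 1; a_1 = 2/7; a_2 = 1/7; a_3 = 2/77; a_4 = 1/154


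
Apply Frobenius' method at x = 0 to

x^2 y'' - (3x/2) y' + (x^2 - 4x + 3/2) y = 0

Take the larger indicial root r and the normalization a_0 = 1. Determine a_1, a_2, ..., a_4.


Write in Frobenius form y'' + (p(x)/x) y' + (q(x)/x^2) y = 0:
  p(x) = -3/2,  q(x) = x^2 - 4x + 3/2.
Indicial equation: r(r-1) + (-3/2) r + (3/2) = 0 -> roots r_1 = 3/2, r_2 = 1.
Take r = r_1 = 3/2. Let y(x) = x^r sum_{n>=0} a_n x^n with a_0 = 1.
Substitute y = x^r sum a_n x^n and match x^{r+n}. The recurrence is
  D(n) a_n - 4 a_{n-1} + 1 a_{n-2} = 0,  where D(n) = (r+n)(r+n-1) + (-3/2)(r+n) + (3/2).
  a_n = [4 a_{n-1} - 1 a_{n-2}] / D(n).
Since the indicial polynomial factors as (r - r_1)(r - r_2), D(n) = (r_1 + n - r_1)(r_1 + n - r_2) = n(n + 1/2).
Evaluating step by step (a_0 = 1):
  n = 1: D(1) = 1(1 + 1/2) = 3/2; numerator = 4(1) = 4; a_1 = (4)/(3/2) = 8/3
  n = 2: D(2) = 2(2 + 1/2) = 5; numerator = 4(8/3) - 1(1) = 29/3; a_2 = (29/3)/(5) = 29/15
  n = 3: D(3) = 3(3 + 1/2) = 21/2; numerator = 4(29/15) - 1(8/3) = 76/15; a_3 = (76/15)/(21/2) = 152/315
  n = 4: D(4) = 4(4 + 1/2) = 18; numerator = 4(152/315) - 1(29/15) = -1/315; a_4 = (-1/315)/(18) = -1/5670

r = 3/2; a_0 = 1; a_1 = 8/3; a_2 = 29/15; a_3 = 152/315; a_4 = -1/5670


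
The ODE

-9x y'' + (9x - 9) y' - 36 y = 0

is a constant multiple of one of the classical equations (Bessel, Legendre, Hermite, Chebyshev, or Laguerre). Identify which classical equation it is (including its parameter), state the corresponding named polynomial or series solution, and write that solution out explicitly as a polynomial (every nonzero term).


All three coefficients share the factor -9; dividing through by -9 gives  x y'' + (1 - x) y' + 4 y = 0.
This matches the Laguerre equation x y'' + (1 - x) y' + n y = 0 with n = 4; the polynomial solution is L_4(x).
With y = sum_k a_k x^k, matching x^k gives (k+1)k a_{k+1} + (k+1) a_{k+1} - k a_k + n a_k = 0, i.e. (k+1)^2 a_{k+1} = (k - n) a_k = (k - 4) a_k. The right side vanishes at k = 4, so the series terminates at degree 4.
Standard normalization L_n(0) = 1 gives a_0 = 1. Work upward with a_{k+1} = (k - 4) a_k / (k+1)^2:
  a_1 = (0 - 4)(1) / 1^2 = -4/1 = -4
  a_2 = (1 - 4)(-4) / 2^2 = 12/4 = 3
  a_3 = (2 - 4)(3) / 3^2 = -6/9 = -2/3
  a_4 = (3 - 4)(-2/3) / 4^2 = (2/3)/16 = 1/24
Hence L_4(x) = x^4/24 - 2 x^3/3 + 3 x^2 - 4 x + 1.

L_4(x); series = x^4/24 - 2 x^3/3 + 3 x^2 - 4 x + 1


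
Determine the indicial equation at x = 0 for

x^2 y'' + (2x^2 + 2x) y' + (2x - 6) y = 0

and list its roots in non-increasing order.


Divide by x^2 to reach normal form y'' + P_1(x) y' + P_2(x) y = 0 with P_1(x) = 2 + 2/x and P_2(x) = 2/x - 6/x^2.
x = 0 is a singular point because the y'-coefficient 2 + 2/x has a pole at x = 0 and the y-coefficient 2/x - 6/x^2 has a pole at x = 0.
It is a regular singular point because x P_1(x) = p(x) = 2x + 2 and x^2 P_2(x) = q(x) = 2x - 6 are polynomials, hence analytic at x = 0.
p(0) = 2,  q(0) = -6.
Indicial equation: r(r-1) + p(0) r + q(0) = 0, i.e. r^2 + (p(0) - 1) r + q(0) = 0, i.e. r^2 + 1 r - 6 = 0.
Discriminant: (1)^2 - 4(-6) = 25, so r = (-1 ± 5)/2.
Solving: r_1 = 2, r_2 = -3.

indicial: r^2 + 1 r - 6 = 0; roots r_1 = 2, r_2 = -3


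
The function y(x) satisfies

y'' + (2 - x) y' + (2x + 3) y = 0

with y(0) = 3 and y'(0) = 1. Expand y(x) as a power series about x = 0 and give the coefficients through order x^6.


Ansatz: y(x) = sum_{n>=0} a_n x^n, so y'(x) = sum_{n>=1} n a_n x^(n-1) and y''(x) = sum_{n>=2} n(n-1) a_n x^(n-2).
Substitute into P(x) y'' + Q(x) y' + R(x) y = 0 with P(x) = 1, Q(x) = 2 - x, R(x) = 2x + 3, and match powers of x.
Initial conditions: a_0 = 3, a_1 = 1.
Setting the coefficient of each power of x to zero and solving order by order (substituting the coefficients already found):
  x^0: 2 a_2 + 2 a_1 + 3 a_0 = 0  ->  2 a_2 = -2 a_1 - 3 a_0 = -11  ->  a_2 = -11/2
  x^1: 6 a_3 + 4 a_2 + 2 a_1 + 2 a_0 = 0  ->  6 a_3 = -4 a_2 - 2 a_1 - 2 a_0 = 14  ->  a_3 = 7/3
  x^2: 12 a_4 + 6 a_3 + a_2 + 2 a_1 = 0  ->  12 a_4 = -6 a_3 - a_2 - 2 a_1 = -21/2  ->  a_4 = -7/8
  x^3: 20 a_5 + 8 a_4 + 2 a_2 = 0  ->  20 a_5 = -8 a_4 - 2 a_2 = 18  ->  a_5 = 9/10
  x^4: 30 a_6 + 10 a_5 - a_4 + 2 a_3 = 0  ->  30 a_6 = -10 a_5 + a_4 - 2 a_3 = -349/24  ->  a_6 = -349/720
Truncated series: y(x) = 3 + x - (11/2) x^2 + (7/3) x^3 - (7/8) x^4 + (9/10) x^5 - (349/720) x^6 + O(x^7).

a_0 = 3; a_1 = 1; a_2 = -11/2; a_3 = 7/3; a_4 = -7/8; a_5 = 9/10; a_6 = -349/720


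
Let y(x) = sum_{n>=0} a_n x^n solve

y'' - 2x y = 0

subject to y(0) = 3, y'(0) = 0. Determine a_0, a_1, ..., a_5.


Ansatz: y(x) = sum_{n>=0} a_n x^n, so y'(x) = sum_{n>=1} n a_n x^(n-1) and y''(x) = sum_{n>=2} n(n-1) a_n x^(n-2).
Substitute into P(x) y'' + Q(x) y' + R(x) y = 0 with P(x) = 1, Q(x) = 0, R(x) = -2x, and match powers of x.
Initial conditions: a_0 = 3, a_1 = 0.
Setting the coefficient of each power of x to zero and solving order by order (substituting the coefficients already found):
  x^0: 2 a_2 = 0  ->  a_2 = 0
  x^1: 6 a_3 - 2 a_0 = 0  ->  6 a_3 = 2 a_0 = 6  ->  a_3 = 1
  x^2: 12 a_4 - 2 a_1 = 0  ->  12 a_4 = 2 a_1 = 0  ->  a_4 = 0
  x^3: 20 a_5 - 2 a_2 = 0  ->  20 a_5 = 2 a_2 = 0  ->  a_5 = 0
Truncated series: y(x) = 3 + x^3 + O(x^6).

a_0 = 3; a_1 = 0; a_2 = 0; a_3 = 1; a_4 = 0; a_5 = 0


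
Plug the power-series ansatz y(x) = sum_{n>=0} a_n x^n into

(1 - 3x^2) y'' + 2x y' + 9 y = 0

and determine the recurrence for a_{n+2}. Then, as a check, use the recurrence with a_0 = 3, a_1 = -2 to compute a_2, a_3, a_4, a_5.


Substitute y = sum_n a_n x^n.
(1 - 3 x^2) y'' contributes (n+2)(n+1) a_{n+2} - 3 n(n-1) a_n at x^n.
2 x y'(x) contributes 2 n a_n at x^n.
9 y(x) contributes 9 a_n at x^n.
Matching x^n: (n+2)(n+1) a_{n+2} + (-3 n(n-1) + 2 n + 9) a_n = 0.
Thus a_{n+2} = (3 n(n-1) - 2 n - 9) / ((n+1)(n+2)) * a_n.

Check with a_0 = 3, a_1 = -2 (apply the recurrence for n = 0, 1, 2, 3): a_0 = 3, a_1 = -2, a_2 = -27/2, a_3 = 11/3, a_4 = 63/8, a_5 = 11/20.

a_(n+2) = (3 n(n-1) - 2 n - 9) / ((n+1)(n+2)) * a_n; check: a_0 = 3, a_1 = -2, a_2 = -27/2, a_3 = 11/3, a_4 = 63/8, a_5 = 11/20


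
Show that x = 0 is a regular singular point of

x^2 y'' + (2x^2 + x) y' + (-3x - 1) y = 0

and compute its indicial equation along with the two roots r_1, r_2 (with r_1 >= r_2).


Divide by x^2 to reach normal form y'' + P_1(x) y' + P_2(x) y = 0 with P_1(x) = 2 + 1/x and P_2(x) = -3/x - 1/x^2.
x = 0 is a singular point because the y'-coefficient 2 + 1/x has a pole at x = 0 and the y-coefficient -3/x - 1/x^2 has a pole at x = 0.
It is a regular singular point because x P_1(x) = p(x) = 2x + 1 and x^2 P_2(x) = q(x) = -3x - 1 are polynomials, hence analytic at x = 0.
p(0) = 1,  q(0) = -1.
Indicial equation: r(r-1) + p(0) r + q(0) = 0, i.e. r^2 + (p(0) - 1) r + q(0) = 0, i.e. r^2 - 1 = 0.
Discriminant: (0)^2 - 4(-1) = 4, so r = (0 ± 2)/2.
Solving: r_1 = 1, r_2 = -1.

indicial: r^2 - 1 = 0; roots r_1 = 1, r_2 = -1


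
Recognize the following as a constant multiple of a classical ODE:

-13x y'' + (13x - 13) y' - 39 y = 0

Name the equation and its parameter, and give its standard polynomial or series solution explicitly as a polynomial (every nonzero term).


All three coefficients share the factor -13; dividing through by -13 gives  x y'' + (1 - x) y' + 3 y = 0.
This matches the Laguerre equation x y'' + (1 - x) y' + n y = 0 with n = 3; the polynomial solution is L_3(x).
With y = sum_k a_k x^k, matching x^k gives (k+1)k a_{k+1} + (k+1) a_{k+1} - k a_k + n a_k = 0, i.e. (k+1)^2 a_{k+1} = (k - n) a_k = (k - 3) a_k. The right side vanishes at k = 3, so the series terminates at degree 3.
Standard normalization L_n(0) = 1 gives a_0 = 1. Work upward with a_{k+1} = (k - 3) a_k / (k+1)^2:
  a_1 = (0 - 3)(1) / 1^2 = -3/1 = -3
  a_2 = (1 - 3)(-3) / 2^2 = 6/4 = 3/2
  a_3 = (2 - 3)(3/2) / 3^2 = (-3/2)/9 = -1/6
Hence L_3(x) = -x^3/6 + 3 x^2/2 - 3 x + 1.

L_3(x); series = -x^3/6 + 3 x^2/2 - 3 x + 1


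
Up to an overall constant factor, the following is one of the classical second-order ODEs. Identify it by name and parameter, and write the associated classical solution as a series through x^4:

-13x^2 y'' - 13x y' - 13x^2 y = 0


All three coefficients share the factor -13; dividing through by -13 gives  x^2 y'' + x y' + x^2 y = 0.
This matches the Bessel equation x^2 y'' + x y' + (x^2 - nu^2) y = 0 with nu^2 = 0, so nu = 0; the solution bounded at x = 0 is J_0(x).
Frobenius at x = 0: indicial roots ±nu; for r = nu the recurrence k(k + 2nu) c_k = -c_{k-2} gives the standard series J_nu(x) = sum_{k>=0} (-1)^k / (k! (k+nu)!) (x/2)^(2k+nu). Evaluate the first 3 terms:
  k = 0: (-1)^0 / (0! * 0! * 2^0) x^0 = 1/(1*1*1) x^0 = (1) x^0
  k = 1: (-1)^1 / (1! * 1! * 2^2) x^2 = -1/(1*1*4) x^2 = (-1/4) x^2
  k = 2: (-1)^2 / (2! * 2! * 2^4) x^4 = 1/(2*2*16) x^4 = (1/64) x^4
Hence J_0(x) = x^4/64 - x^2/4 + 1 + ....

J_0(x); series = x^4/64 - x^2/4 + 1


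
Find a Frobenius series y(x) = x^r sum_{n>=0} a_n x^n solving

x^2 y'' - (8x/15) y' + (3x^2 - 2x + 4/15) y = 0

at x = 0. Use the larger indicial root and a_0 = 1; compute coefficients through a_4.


Write in Frobenius form y'' + (p(x)/x) y' + (q(x)/x^2) y = 0:
  p(x) = -8/15,  q(x) = 3x^2 - 2x + 4/15.
Indicial equation: r(r-1) + (-8/15) r + (4/15) = 0 -> roots r_1 = 4/3, r_2 = 1/5.
Take r = r_1 = 4/3. Let y(x) = x^r sum_{n>=0} a_n x^n with a_0 = 1.
Substitute y = x^r sum a_n x^n and match x^{r+n}. The recurrence is
  D(n) a_n - 2 a_{n-1} + 3 a_{n-2} = 0,  where D(n) = (r+n)(r+n-1) + (-8/15)(r+n) + (4/15).
  a_n = [2 a_{n-1} - 3 a_{n-2}] / D(n).
Since the indicial polynomial factors as (r - r_1)(r - r_2), D(n) = (r_1 + n - r_1)(r_1 + n - r_2) = n(n + 17/15).
Evaluating step by step (a_0 = 1):
  n = 1: D(1) = 1(1 + 17/15) = 32/15; numerator = 2(1) = 2; a_1 = (2)/(32/15) = 15/16
  n = 2: D(2) = 2(2 + 17/15) = 94/15; numerator = 2(15/16) - 3(1) = -9/8; a_2 = (-9/8)/(94/15) = -135/752
  n = 3: D(3) = 3(3 + 17/15) = 62/5; numerator = 2(-135/752) - 3(15/16) = -2385/752; a_3 = (-2385/752)/(62/5) = -11925/46624
  n = 4: D(4) = 4(4 + 17/15) = 308/15; numerator = 2(-11925/46624) - 3(-135/752) = 315/11656; a_4 = (315/11656)/(308/15) = 675/512864

r = 4/3; a_0 = 1; a_1 = 15/16; a_2 = -135/752; a_3 = -11925/46624; a_4 = 675/512864


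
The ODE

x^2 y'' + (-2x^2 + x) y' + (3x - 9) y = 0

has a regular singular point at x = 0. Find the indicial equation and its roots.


Divide by x^2 to reach normal form y'' + P_1(x) y' + P_2(x) y = 0 with P_1(x) = -2 + 1/x and P_2(x) = 3/x - 9/x^2.
x = 0 is a singular point because the y'-coefficient -2 + 1/x has a pole at x = 0 and the y-coefficient 3/x - 9/x^2 has a pole at x = 0.
It is a regular singular point because x P_1(x) = p(x) = 1 - 2x and x^2 P_2(x) = q(x) = 3x - 9 are polynomials, hence analytic at x = 0.
p(0) = 1,  q(0) = -9.
Indicial equation: r(r-1) + p(0) r + q(0) = 0, i.e. r^2 + (p(0) - 1) r + q(0) = 0, i.e. r^2 - 9 = 0.
Discriminant: (0)^2 - 4(-9) = 36, so r = (0 ± 6)/2.
Solving: r_1 = 3, r_2 = -3.

indicial: r^2 - 9 = 0; roots r_1 = 3, r_2 = -3


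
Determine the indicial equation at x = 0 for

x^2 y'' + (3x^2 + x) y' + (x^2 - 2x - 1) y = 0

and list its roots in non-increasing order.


Divide by x^2 to reach normal form y'' + P_1(x) y' + P_2(x) y = 0 with P_1(x) = 3 + 1/x and P_2(x) = 1 - 2/x - 1/x^2.
x = 0 is a singular point because the y'-coefficient 3 + 1/x has a pole at x = 0 and the y-coefficient 1 - 2/x - 1/x^2 has a pole at x = 0.
It is a regular singular point because x P_1(x) = p(x) = 3x + 1 and x^2 P_2(x) = q(x) = x^2 - 2x - 1 are polynomials, hence analytic at x = 0.
p(0) = 1,  q(0) = -1.
Indicial equation: r(r-1) + p(0) r + q(0) = 0, i.e. r^2 + (p(0) - 1) r + q(0) = 0, i.e. r^2 - 1 = 0.
Discriminant: (0)^2 - 4(-1) = 4, so r = (0 ± 2)/2.
Solving: r_1 = 1, r_2 = -1.

indicial: r^2 - 1 = 0; roots r_1 = 1, r_2 = -1


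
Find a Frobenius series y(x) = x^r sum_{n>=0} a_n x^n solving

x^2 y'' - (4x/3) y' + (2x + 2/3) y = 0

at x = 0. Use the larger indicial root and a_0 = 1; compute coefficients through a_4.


Write in Frobenius form y'' + (p(x)/x) y' + (q(x)/x^2) y = 0:
  p(x) = -4/3,  q(x) = 2x + 2/3.
Indicial equation: r(r-1) + (-4/3) r + (2/3) = 0 -> roots r_1 = 2, r_2 = 1/3.
Take r = r_1 = 2. Let y(x) = x^r sum_{n>=0} a_n x^n with a_0 = 1.
Substitute y = x^r sum a_n x^n and match x^{r+n}. The recurrence is
  D(n) a_n + 2 a_{n-1} = 0,  where D(n) = (r+n)(r+n-1) + (-4/3)(r+n) + (2/3).
  a_n = -2 / D(n) * a_{n-1}.
Since the indicial polynomial factors as (r - r_1)(r - r_2), D(n) = (r_1 + n - r_1)(r_1 + n - r_2) = n(n + 5/3).
Evaluating step by step (a_0 = 1):
  n = 1: D(1) = 1(1 + 5/3) = 8/3; numerator = -2(1) = -2; a_1 = (-2)/(8/3) = -3/4
  n = 2: D(2) = 2(2 + 5/3) = 22/3; numerator = -2(-3/4) = 3/2; a_2 = (3/2)/(22/3) = 9/44
  n = 3: D(3) = 3(3 + 5/3) = 14; numerator = -2(9/44) = -9/22; a_3 = (-9/22)/(14) = -9/308
  n = 4: D(4) = 4(4 + 5/3) = 68/3; numerator = -2(-9/308) = 9/154; a_4 = (9/154)/(68/3) = 27/10472

r = 2; a_0 = 1; a_1 = -3/4; a_2 = 9/44; a_3 = -9/308; a_4 = 27/10472


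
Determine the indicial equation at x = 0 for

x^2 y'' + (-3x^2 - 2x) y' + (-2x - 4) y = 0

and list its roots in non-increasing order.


Divide by x^2 to reach normal form y'' + P_1(x) y' + P_2(x) y = 0 with P_1(x) = -3 - 2/x and P_2(x) = -2/x - 4/x^2.
x = 0 is a singular point because the y'-coefficient -3 - 2/x has a pole at x = 0 and the y-coefficient -2/x - 4/x^2 has a pole at x = 0.
It is a regular singular point because x P_1(x) = p(x) = -3x - 2 and x^2 P_2(x) = q(x) = -2x - 4 are polynomials, hence analytic at x = 0.
p(0) = -2,  q(0) = -4.
Indicial equation: r(r-1) + p(0) r + q(0) = 0, i.e. r^2 + (p(0) - 1) r + q(0) = 0, i.e. r^2 - 3 r - 4 = 0.
Discriminant: (-3)^2 - 4(-4) = 25, so r = (3 ± 5)/2.
Solving: r_1 = 4, r_2 = -1.

indicial: r^2 - 3 r - 4 = 0; roots r_1 = 4, r_2 = -1


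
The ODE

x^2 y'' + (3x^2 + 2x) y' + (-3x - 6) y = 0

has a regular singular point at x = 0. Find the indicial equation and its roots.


Divide by x^2 to reach normal form y'' + P_1(x) y' + P_2(x) y = 0 with P_1(x) = 3 + 2/x and P_2(x) = -3/x - 6/x^2.
x = 0 is a singular point because the y'-coefficient 3 + 2/x has a pole at x = 0 and the y-coefficient -3/x - 6/x^2 has a pole at x = 0.
It is a regular singular point because x P_1(x) = p(x) = 3x + 2 and x^2 P_2(x) = q(x) = -3x - 6 are polynomials, hence analytic at x = 0.
p(0) = 2,  q(0) = -6.
Indicial equation: r(r-1) + p(0) r + q(0) = 0, i.e. r^2 + (p(0) - 1) r + q(0) = 0, i.e. r^2 + 1 r - 6 = 0.
Discriminant: (1)^2 - 4(-6) = 25, so r = (-1 ± 5)/2.
Solving: r_1 = 2, r_2 = -3.

indicial: r^2 + 1 r - 6 = 0; roots r_1 = 2, r_2 = -3


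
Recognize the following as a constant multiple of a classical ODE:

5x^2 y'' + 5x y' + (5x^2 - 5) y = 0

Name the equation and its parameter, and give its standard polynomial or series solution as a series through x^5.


All three coefficients share the factor 5; dividing through by 5 gives  x^2 y'' + x y' + (x^2 - 1) y = 0.
This matches the Bessel equation x^2 y'' + x y' + (x^2 - nu^2) y = 0 with nu^2 = 1, so nu = 1; the solution bounded at x = 0 is J_1(x).
Frobenius at x = 0: indicial roots ±nu; for r = nu the recurrence k(k + 2nu) c_k = -c_{k-2} gives the standard series J_nu(x) = sum_{k>=0} (-1)^k / (k! (k+nu)!) (x/2)^(2k+nu). Evaluate the first 3 terms:
  k = 0: (-1)^0 / (0! * 1! * 2^1) x^1 = 1/(1*1*2) x^1 = (1/2) x^1
  k = 1: (-1)^1 / (1! * 2! * 2^3) x^3 = -1/(1*2*8) x^3 = (-1/16) x^3
  k = 2: (-1)^2 / (2! * 3! * 2^5) x^5 = 1/(2*6*32) x^5 = (1/384) x^5
Hence J_1(x) = x^5/384 - x^3/16 + x/2 + ....

J_1(x); series = x^5/384 - x^3/16 + x/2


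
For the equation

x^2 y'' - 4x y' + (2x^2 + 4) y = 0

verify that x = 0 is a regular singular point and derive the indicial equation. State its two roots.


Divide by x^2 to reach normal form y'' + P_1(x) y' + P_2(x) y = 0 with P_1(x) = -4/x and P_2(x) = 2 + 4/x^2.
x = 0 is a singular point because the y'-coefficient -4/x has a pole at x = 0 and the y-coefficient 2 + 4/x^2 has a pole at x = 0.
It is a regular singular point because x P_1(x) = p(x) = -4 and x^2 P_2(x) = q(x) = 2x^2 + 4 are polynomials, hence analytic at x = 0.
p(0) = -4,  q(0) = 4.
Indicial equation: r(r-1) + p(0) r + q(0) = 0, i.e. r^2 + (p(0) - 1) r + q(0) = 0, i.e. r^2 - 5 r + 4 = 0.
Discriminant: (-5)^2 - 4(4) = 9, so r = (5 ± 3)/2.
Solving: r_1 = 4, r_2 = 1.

indicial: r^2 - 5 r + 4 = 0; roots r_1 = 4, r_2 = 1


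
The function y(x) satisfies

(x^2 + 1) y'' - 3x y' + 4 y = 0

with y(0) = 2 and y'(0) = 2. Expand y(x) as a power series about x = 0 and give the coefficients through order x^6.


Ansatz: y(x) = sum_{n>=0} a_n x^n, so y'(x) = sum_{n>=1} n a_n x^(n-1) and y''(x) = sum_{n>=2} n(n-1) a_n x^(n-2).
Substitute into P(x) y'' + Q(x) y' + R(x) y = 0 with P(x) = x^2 + 1, Q(x) = -3x, R(x) = 4, and match powers of x.
Initial conditions: a_0 = 2, a_1 = 2.
Setting the coefficient of each power of x to zero and solving order by order (substituting the coefficients already found):
  x^0: 2 a_2 + 4 a_0 = 0  ->  2 a_2 = -4 a_0 = -8  ->  a_2 = -4
  x^1: 6 a_3 + a_1 = 0  ->  6 a_3 = -a_1 = -2  ->  a_3 = -1/3
  x^2: 12 a_4 = 0  ->  a_4 = 0
  x^3: 20 a_5 + a_3 = 0  ->  20 a_5 = -a_3 = 1/3  ->  a_5 = 1/60
  x^4: 30 a_6 + 4 a_4 = 0  ->  30 a_6 = -4 a_4 = 0  ->  a_6 = 0
Truncated series: y(x) = 2 + 2 x - 4 x^2 - (1/3) x^3 + (1/60) x^5 + O(x^7).

a_0 = 2; a_1 = 2; a_2 = -4; a_3 = -1/3; a_4 = 0; a_5 = 1/60; a_6 = 0


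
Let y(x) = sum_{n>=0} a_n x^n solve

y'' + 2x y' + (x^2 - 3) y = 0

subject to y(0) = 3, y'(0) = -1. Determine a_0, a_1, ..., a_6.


Ansatz: y(x) = sum_{n>=0} a_n x^n, so y'(x) = sum_{n>=1} n a_n x^(n-1) and y''(x) = sum_{n>=2} n(n-1) a_n x^(n-2).
Substitute into P(x) y'' + Q(x) y' + R(x) y = 0 with P(x) = 1, Q(x) = 2x, R(x) = x^2 - 3, and match powers of x.
Initial conditions: a_0 = 3, a_1 = -1.
Setting the coefficient of each power of x to zero and solving order by order (substituting the coefficients already found):
  x^0: 2 a_2 - 3 a_0 = 0  ->  2 a_2 = 3 a_0 = 9  ->  a_2 = 9/2
  x^1: 6 a_3 - a_1 = 0  ->  6 a_3 = a_1 = -1  ->  a_3 = -1/6
  x^2: 12 a_4 + a_2 + a_0 = 0  ->  12 a_4 = -a_2 - a_0 = -15/2  ->  a_4 = -5/8
  x^3: 20 a_5 + 3 a_3 + a_1 = 0  ->  20 a_5 = -3 a_3 - a_1 = 3/2  ->  a_5 = 3/40
  x^4: 30 a_6 + 5 a_4 + a_2 = 0  ->  30 a_6 = -5 a_4 - a_2 = -11/8  ->  a_6 = -11/240
Truncated series: y(x) = 3 - x + (9/2) x^2 - (1/6) x^3 - (5/8) x^4 + (3/40) x^5 - (11/240) x^6 + O(x^7).

a_0 = 3; a_1 = -1; a_2 = 9/2; a_3 = -1/6; a_4 = -5/8; a_5 = 3/40; a_6 = -11/240


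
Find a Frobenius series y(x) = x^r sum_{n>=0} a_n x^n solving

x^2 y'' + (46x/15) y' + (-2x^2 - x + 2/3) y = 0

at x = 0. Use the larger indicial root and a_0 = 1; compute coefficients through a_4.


Write in Frobenius form y'' + (p(x)/x) y' + (q(x)/x^2) y = 0:
  p(x) = 46/15,  q(x) = -2x^2 - x + 2/3.
Indicial equation: r(r-1) + (46/15) r + (2/3) = 0 -> roots r_1 = -2/5, r_2 = -5/3.
Take r = r_1 = -2/5. Let y(x) = x^r sum_{n>=0} a_n x^n with a_0 = 1.
Substitute y = x^r sum a_n x^n and match x^{r+n}. The recurrence is
  D(n) a_n - 1 a_{n-1} - 2 a_{n-2} = 0,  where D(n) = (r+n)(r+n-1) + (46/15)(r+n) + (2/3).
  a_n = [1 a_{n-1} + 2 a_{n-2}] / D(n).
Since the indicial polynomial factors as (r - r_1)(r - r_2), D(n) = (r_1 + n - r_1)(r_1 + n - r_2) = n(n + 19/15).
Evaluating step by step (a_0 = 1):
  n = 1: D(1) = 1(1 + 19/15) = 34/15; numerator = 1(1) = 1; a_1 = (1)/(34/15) = 15/34
  n = 2: D(2) = 2(2 + 19/15) = 98/15; numerator = 1(15/34) + 2(1) = 83/34; a_2 = (83/34)/(98/15) = 1245/3332
  n = 3: D(3) = 3(3 + 19/15) = 64/5; numerator = 1(1245/3332) + 2(15/34) = 4185/3332; a_3 = (4185/3332)/(64/5) = 20925/213248
  n = 4: D(4) = 4(4 + 19/15) = 316/15; numerator = 1(20925/213248) + 2(1245/3332) = 1515/1792; a_4 = (1515/1792)/(316/15) = 22725/566272

r = -2/5; a_0 = 1; a_1 = 15/34; a_2 = 1245/3332; a_3 = 20925/213248; a_4 = 22725/566272


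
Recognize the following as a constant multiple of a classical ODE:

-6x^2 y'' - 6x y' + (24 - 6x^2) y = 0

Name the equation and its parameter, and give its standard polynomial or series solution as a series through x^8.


All three coefficients share the factor -6; dividing through by -6 gives  x^2 y'' + x y' + (x^2 - 4) y = 0.
This matches the Bessel equation x^2 y'' + x y' + (x^2 - nu^2) y = 0 with nu^2 = 4, so nu = 2; the solution bounded at x = 0 is J_2(x).
Frobenius at x = 0: indicial roots ±nu; for r = nu the recurrence k(k + 2nu) c_k = -c_{k-2} gives the standard series J_nu(x) = sum_{k>=0} (-1)^k / (k! (k+nu)!) (x/2)^(2k+nu). Evaluate the first 4 terms:
  k = 0: (-1)^0 / (0! * 2! * 2^2) x^2 = 1/(1*2*4) x^2 = (1/8) x^2
  k = 1: (-1)^1 / (1! * 3! * 2^4) x^4 = -1/(1*6*16) x^4 = (-1/96) x^4
  k = 2: (-1)^2 / (2! * 4! * 2^6) x^6 = 1/(2*24*64) x^6 = (1/3072) x^6
  k = 3: (-1)^3 / (3! * 5! * 2^8) x^8 = -1/(6*120*256) x^8 = (-1/184320) x^8
Hence J_2(x) = -x^8/184320 + x^6/3072 - x^4/96 + x^2/8 + ....

J_2(x); series = -x^8/184320 + x^6/3072 - x^4/96 + x^2/8


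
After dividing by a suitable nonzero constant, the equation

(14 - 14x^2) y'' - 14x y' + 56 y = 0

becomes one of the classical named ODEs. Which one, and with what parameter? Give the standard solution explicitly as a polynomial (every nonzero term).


All three coefficients share the factor 14; dividing through by 14 gives  (1 - x^2) y'' - x y' + 4 y = 0.
This matches the Chebyshev equation (1 - x^2) y'' - x y' + n^2 y = 0 (note the -x y' term, not -2x y') with n^2 = 4, so n = 2; the polynomial solution is T_2(x).
With y = sum_k a_k x^k, matching x^k gives (k+2)(k+1) a_{k+2} = (k^2 - n^2) a_k = (k - 2)(k + 2) a_k. The right side vanishes at k = 2, so the series with the parity of 2 terminates at degree 2.
Standard normalization: leading coefficient of T_n is 2^(n-1), so a_2 = 2^1 = 2. Work downward with a_k = (k+1)(k+2) a_{k+2} / ((k - 2)(k + 2)):
  a_0 = (1)(2)(2) / ((0 - 2)(0 + 2)) = 4/(-4) = -1
Hence T_2(x) = 2 x^2 - 1.

T_2(x); series = 2 x^2 - 1


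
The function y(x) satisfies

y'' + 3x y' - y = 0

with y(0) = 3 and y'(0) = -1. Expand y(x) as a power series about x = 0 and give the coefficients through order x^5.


Ansatz: y(x) = sum_{n>=0} a_n x^n, so y'(x) = sum_{n>=1} n a_n x^(n-1) and y''(x) = sum_{n>=2} n(n-1) a_n x^(n-2).
Substitute into P(x) y'' + Q(x) y' + R(x) y = 0 with P(x) = 1, Q(x) = 3x, R(x) = -1, and match powers of x.
Initial conditions: a_0 = 3, a_1 = -1.
Setting the coefficient of each power of x to zero and solving order by order (substituting the coefficients already found):
  x^0: 2 a_2 - a_0 = 0  ->  2 a_2 = a_0 = 3  ->  a_2 = 3/2
  x^1: 6 a_3 + 2 a_1 = 0  ->  6 a_3 = -2 a_1 = 2  ->  a_3 = 1/3
  x^2: 12 a_4 + 5 a_2 = 0  ->  12 a_4 = -5 a_2 = -15/2  ->  a_4 = -5/8
  x^3: 20 a_5 + 8 a_3 = 0  ->  20 a_5 = -8 a_3 = -8/3  ->  a_5 = -2/15
Truncated series: y(x) = 3 - x + (3/2) x^2 + (1/3) x^3 - (5/8) x^4 - (2/15) x^5 + O(x^6).

a_0 = 3; a_1 = -1; a_2 = 3/2; a_3 = 1/3; a_4 = -5/8; a_5 = -2/15


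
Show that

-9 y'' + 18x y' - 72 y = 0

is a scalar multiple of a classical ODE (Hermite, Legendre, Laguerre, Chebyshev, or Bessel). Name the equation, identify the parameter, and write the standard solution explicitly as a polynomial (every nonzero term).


All three coefficients share the factor -9; dividing through by -9 gives  y'' - 2x y' + 8 y = 0.
This matches the Hermite equation y'' - 2x y' + 2n y = 0 with 2n = 8, so n = 4; the polynomial solution is H_4(x).
With y = sum_k a_k x^k, matching x^k gives (k+2)(k+1) a_{k+2} = 2(k - n) a_k = 2(k - 4) a_k. The right side vanishes at k = 4, so the series with the parity of 4 terminates at degree 4.
Standard normalization: leading coefficient of H_n is 2^n, so a_4 = 2^4 = 16. Work downward with a_k = (k+1)(k+2) a_{k+2} / (2(k - n)):
  a_2 = (3)(4)(16) / (2(2 - 4)) = 192/(-4) = -48
  a_0 = (1)(2)(-48) / (2(0 - 4)) = -96/(-8) = 12
Hence H_4(x) = 16 x^4 - 48 x^2 + 12.

H_4(x); series = 16 x^4 - 48 x^2 + 12


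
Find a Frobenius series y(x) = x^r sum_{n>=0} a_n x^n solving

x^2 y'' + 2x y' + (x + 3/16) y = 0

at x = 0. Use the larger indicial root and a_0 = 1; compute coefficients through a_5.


Write in Frobenius form y'' + (p(x)/x) y' + (q(x)/x^2) y = 0:
  p(x) = 2,  q(x) = x + 3/16.
Indicial equation: r(r-1) + (2) r + (3/16) = 0 -> roots r_1 = -1/4, r_2 = -3/4.
Take r = r_1 = -1/4. Let y(x) = x^r sum_{n>=0} a_n x^n with a_0 = 1.
Substitute y = x^r sum a_n x^n and match x^{r+n}. The recurrence is
  D(n) a_n + 1 a_{n-1} = 0,  where D(n) = (r+n)(r+n-1) + (2)(r+n) + (3/16).
  a_n = -1 / D(n) * a_{n-1}.
Since the indicial polynomial factors as (r - r_1)(r - r_2), D(n) = (r_1 + n - r_1)(r_1 + n - r_2) = n(n + 1/2).
Evaluating step by step (a_0 = 1):
  n = 1: D(1) = 1(1 + 1/2) = 3/2; numerator = -1(1) = -1; a_1 = (-1)/(3/2) = -2/3
  n = 2: D(2) = 2(2 + 1/2) = 5; numerator = -1(-2/3) = 2/3; a_2 = (2/3)/(5) = 2/15
  n = 3: D(3) = 3(3 + 1/2) = 21/2; numerator = -1(2/15) = -2/15; a_3 = (-2/15)/(21/2) = -4/315
  n = 4: D(4) = 4(4 + 1/2) = 18; numerator = -1(-4/315) = 4/315; a_4 = (4/315)/(18) = 2/2835
  n = 5: D(5) = 5(5 + 1/2) = 55/2; numerator = -1(2/2835) = -2/2835; a_5 = (-2/2835)/(55/2) = -4/155925

r = -1/4; a_0 = 1; a_1 = -2/3; a_2 = 2/15; a_3 = -4/315; a_4 = 2/2835; a_5 = -4/155925
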